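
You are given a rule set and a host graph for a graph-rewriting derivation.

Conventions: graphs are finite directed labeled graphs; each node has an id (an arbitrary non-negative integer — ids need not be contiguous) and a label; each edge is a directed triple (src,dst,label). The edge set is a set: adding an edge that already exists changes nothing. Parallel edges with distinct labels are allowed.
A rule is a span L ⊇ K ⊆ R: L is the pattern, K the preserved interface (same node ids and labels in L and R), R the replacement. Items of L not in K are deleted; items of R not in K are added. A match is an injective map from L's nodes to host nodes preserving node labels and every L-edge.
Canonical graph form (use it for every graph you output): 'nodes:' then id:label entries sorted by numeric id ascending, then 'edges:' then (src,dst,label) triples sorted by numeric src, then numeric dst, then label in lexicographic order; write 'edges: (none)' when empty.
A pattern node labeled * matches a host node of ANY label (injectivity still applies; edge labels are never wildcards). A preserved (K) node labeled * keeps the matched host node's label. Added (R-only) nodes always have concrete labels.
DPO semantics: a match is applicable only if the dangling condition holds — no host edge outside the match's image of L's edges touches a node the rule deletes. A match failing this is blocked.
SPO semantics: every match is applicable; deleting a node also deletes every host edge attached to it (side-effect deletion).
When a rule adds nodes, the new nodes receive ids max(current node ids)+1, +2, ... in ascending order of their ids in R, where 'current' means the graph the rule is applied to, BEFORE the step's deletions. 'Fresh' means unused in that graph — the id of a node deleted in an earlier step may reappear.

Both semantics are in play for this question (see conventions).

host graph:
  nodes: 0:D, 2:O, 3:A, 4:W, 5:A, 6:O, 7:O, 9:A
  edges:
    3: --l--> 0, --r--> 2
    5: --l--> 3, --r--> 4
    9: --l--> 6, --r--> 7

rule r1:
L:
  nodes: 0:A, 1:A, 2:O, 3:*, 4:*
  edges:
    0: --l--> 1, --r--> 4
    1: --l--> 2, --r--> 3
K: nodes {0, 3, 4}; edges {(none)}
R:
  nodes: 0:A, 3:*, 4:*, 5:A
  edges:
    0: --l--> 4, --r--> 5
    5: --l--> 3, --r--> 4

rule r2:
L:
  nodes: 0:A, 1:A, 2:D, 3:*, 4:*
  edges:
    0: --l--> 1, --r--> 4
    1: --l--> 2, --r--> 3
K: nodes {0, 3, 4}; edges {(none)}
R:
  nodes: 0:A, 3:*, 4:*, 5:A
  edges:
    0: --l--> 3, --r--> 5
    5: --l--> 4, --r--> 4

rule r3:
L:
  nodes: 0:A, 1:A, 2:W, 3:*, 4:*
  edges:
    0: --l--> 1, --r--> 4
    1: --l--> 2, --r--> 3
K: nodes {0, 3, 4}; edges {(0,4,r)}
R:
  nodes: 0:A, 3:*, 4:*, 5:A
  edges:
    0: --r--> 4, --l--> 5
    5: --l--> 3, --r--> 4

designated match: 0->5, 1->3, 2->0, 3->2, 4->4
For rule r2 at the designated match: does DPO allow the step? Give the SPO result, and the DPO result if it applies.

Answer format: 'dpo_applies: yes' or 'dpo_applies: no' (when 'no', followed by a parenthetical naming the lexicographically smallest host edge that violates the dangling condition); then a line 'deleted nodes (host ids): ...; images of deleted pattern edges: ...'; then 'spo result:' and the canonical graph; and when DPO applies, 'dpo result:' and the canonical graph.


dpo_applies: yes
deleted nodes (host ids): 0, 3; images of deleted pattern edges: (3,0,l); (3,2,r); (5,3,l); (5,4,r)
spo result:
nodes: 2:O, 4:W, 5:A, 6:O, 7:O, 9:A, 10:A
edges: (5,2,l); (5,10,r); (9,6,l); (9,7,r); (10,4,l); (10,4,r)
dpo result:
nodes: 2:O, 4:W, 5:A, 6:O, 7:O, 9:A, 10:A
edges: (5,2,l); (5,10,r); (9,6,l); (9,7,r); (10,4,l); (10,4,r)


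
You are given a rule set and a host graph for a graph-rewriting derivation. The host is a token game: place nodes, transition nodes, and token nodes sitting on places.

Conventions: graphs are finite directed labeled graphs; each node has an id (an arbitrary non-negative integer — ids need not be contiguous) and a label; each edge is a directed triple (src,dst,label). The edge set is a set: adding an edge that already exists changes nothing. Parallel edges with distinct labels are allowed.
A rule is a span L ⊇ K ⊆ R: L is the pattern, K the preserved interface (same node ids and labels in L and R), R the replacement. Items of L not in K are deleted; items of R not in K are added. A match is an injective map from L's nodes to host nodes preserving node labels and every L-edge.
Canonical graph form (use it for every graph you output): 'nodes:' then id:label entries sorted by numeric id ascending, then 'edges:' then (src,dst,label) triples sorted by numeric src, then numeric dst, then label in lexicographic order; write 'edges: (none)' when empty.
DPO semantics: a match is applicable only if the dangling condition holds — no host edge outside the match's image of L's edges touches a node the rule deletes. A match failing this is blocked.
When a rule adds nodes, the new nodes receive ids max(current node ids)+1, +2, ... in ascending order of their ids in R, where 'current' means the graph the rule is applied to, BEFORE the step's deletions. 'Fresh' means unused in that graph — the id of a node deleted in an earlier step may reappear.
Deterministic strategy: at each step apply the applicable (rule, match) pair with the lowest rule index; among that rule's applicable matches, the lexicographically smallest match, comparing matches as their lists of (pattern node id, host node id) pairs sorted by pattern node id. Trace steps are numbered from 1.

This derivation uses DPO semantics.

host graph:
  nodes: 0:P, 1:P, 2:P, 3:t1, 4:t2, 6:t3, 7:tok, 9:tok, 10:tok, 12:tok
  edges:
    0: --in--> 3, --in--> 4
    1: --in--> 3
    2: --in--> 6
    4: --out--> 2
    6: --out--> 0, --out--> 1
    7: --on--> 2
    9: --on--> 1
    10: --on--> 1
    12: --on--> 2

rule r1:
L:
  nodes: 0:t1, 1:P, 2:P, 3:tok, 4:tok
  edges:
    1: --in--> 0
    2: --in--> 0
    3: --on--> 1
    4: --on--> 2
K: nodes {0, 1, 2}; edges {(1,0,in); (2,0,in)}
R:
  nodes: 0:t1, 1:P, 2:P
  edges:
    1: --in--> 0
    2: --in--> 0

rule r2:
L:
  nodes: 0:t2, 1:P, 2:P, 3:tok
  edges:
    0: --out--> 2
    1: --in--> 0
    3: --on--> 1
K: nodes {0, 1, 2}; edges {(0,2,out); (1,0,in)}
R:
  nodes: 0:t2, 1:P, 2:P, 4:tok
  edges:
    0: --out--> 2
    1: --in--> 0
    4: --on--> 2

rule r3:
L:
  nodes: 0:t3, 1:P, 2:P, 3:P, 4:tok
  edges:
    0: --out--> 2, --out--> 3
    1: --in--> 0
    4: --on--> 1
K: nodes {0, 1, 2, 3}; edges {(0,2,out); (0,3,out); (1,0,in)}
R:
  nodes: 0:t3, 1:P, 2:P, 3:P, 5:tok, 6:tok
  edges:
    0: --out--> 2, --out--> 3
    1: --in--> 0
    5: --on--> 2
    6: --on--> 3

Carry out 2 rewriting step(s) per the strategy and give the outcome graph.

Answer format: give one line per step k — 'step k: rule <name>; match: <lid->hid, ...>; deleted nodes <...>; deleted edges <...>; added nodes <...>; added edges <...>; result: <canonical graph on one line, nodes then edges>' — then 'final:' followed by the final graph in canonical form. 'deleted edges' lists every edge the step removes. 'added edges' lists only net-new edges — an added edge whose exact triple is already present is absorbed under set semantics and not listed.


step 1: rule r3; match: 0->6, 1->2, 2->0, 3->1, 4->7; deleted nodes 7; deleted edges (7,2,on); added nodes 13, 14; added edges (13,0,on); (14,1,on); result: nodes: 0:P, 1:P, 2:P, 3:t1, 4:t2, 6:t3, 9:tok, 10:tok, 12:tok, 13:tok, 14:tok edges: (0,3,in); (0,4,in); (1,3,in); (2,6,in); (4,2,out); (6,0,out); (6,1,out); (9,1,on); (10,1,on); (12,2,on); (13,0,on); (14,1,on)
step 2: rule r1; match: 0->3, 1->0, 2->1, 3->13, 4->9; deleted nodes 9, 13; deleted edges (9,1,on); (13,0,on); added nodes (none); added edges (none); result: nodes: 0:P, 1:P, 2:P, 3:t1, 4:t2, 6:t3, 10:tok, 12:tok, 14:tok edges: (0,3,in); (0,4,in); (1,3,in); (2,6,in); (4,2,out); (6,0,out); (6,1,out); (10,1,on); (12,2,on); (14,1,on)
final:
nodes: 0:P, 1:P, 2:P, 3:t1, 4:t2, 6:t3, 10:tok, 12:tok, 14:tok
edges: (0,3,in); (0,4,in); (1,3,in); (2,6,in); (4,2,out); (6,0,out); (6,1,out); (10,1,on); (12,2,on); (14,1,on)


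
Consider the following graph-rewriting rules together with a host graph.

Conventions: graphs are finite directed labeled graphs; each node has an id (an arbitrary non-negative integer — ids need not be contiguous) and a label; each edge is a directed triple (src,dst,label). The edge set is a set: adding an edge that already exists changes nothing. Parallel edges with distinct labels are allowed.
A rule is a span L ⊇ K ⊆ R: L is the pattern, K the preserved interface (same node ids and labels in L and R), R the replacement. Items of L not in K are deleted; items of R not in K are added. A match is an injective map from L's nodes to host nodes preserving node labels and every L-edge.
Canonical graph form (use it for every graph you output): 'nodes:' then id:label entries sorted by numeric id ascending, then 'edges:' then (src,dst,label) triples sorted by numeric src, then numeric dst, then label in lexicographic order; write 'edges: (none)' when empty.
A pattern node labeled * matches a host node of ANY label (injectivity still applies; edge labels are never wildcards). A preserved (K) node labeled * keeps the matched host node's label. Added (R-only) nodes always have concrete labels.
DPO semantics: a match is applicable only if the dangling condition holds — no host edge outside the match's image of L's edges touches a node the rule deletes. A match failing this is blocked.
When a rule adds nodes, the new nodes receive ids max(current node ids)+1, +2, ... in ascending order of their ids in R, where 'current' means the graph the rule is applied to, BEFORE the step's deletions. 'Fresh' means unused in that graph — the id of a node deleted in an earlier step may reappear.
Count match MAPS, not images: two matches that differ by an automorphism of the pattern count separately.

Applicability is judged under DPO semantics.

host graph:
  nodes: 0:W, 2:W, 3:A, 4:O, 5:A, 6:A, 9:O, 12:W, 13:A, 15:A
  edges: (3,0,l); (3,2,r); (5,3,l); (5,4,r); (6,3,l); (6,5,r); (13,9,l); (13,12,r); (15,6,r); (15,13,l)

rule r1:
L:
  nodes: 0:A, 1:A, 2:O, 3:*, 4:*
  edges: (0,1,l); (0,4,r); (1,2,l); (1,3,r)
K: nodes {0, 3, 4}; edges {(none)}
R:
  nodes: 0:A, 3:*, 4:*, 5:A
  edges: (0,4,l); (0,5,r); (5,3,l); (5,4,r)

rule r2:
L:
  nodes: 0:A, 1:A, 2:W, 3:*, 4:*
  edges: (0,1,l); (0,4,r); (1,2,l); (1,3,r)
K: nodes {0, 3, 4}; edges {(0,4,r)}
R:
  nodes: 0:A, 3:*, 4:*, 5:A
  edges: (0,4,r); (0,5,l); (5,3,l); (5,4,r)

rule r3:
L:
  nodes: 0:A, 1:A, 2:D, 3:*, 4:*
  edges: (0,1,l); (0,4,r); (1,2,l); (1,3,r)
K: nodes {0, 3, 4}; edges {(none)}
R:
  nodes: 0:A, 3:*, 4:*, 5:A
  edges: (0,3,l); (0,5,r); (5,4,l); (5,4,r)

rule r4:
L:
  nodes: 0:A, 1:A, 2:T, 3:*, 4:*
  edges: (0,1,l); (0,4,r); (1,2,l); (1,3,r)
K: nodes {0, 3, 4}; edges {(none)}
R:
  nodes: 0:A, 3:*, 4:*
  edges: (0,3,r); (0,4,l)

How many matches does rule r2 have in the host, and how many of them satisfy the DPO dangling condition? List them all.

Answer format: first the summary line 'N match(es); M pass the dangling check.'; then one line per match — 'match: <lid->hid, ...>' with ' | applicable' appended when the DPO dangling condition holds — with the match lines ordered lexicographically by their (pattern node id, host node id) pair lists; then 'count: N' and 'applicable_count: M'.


2 match(es); 0 pass the dangling check.
match: 0->5, 1->3, 2->0, 3->2, 4->4
match: 0->6, 1->3, 2->0, 3->2, 4->5
count: 2
applicable_count: 0


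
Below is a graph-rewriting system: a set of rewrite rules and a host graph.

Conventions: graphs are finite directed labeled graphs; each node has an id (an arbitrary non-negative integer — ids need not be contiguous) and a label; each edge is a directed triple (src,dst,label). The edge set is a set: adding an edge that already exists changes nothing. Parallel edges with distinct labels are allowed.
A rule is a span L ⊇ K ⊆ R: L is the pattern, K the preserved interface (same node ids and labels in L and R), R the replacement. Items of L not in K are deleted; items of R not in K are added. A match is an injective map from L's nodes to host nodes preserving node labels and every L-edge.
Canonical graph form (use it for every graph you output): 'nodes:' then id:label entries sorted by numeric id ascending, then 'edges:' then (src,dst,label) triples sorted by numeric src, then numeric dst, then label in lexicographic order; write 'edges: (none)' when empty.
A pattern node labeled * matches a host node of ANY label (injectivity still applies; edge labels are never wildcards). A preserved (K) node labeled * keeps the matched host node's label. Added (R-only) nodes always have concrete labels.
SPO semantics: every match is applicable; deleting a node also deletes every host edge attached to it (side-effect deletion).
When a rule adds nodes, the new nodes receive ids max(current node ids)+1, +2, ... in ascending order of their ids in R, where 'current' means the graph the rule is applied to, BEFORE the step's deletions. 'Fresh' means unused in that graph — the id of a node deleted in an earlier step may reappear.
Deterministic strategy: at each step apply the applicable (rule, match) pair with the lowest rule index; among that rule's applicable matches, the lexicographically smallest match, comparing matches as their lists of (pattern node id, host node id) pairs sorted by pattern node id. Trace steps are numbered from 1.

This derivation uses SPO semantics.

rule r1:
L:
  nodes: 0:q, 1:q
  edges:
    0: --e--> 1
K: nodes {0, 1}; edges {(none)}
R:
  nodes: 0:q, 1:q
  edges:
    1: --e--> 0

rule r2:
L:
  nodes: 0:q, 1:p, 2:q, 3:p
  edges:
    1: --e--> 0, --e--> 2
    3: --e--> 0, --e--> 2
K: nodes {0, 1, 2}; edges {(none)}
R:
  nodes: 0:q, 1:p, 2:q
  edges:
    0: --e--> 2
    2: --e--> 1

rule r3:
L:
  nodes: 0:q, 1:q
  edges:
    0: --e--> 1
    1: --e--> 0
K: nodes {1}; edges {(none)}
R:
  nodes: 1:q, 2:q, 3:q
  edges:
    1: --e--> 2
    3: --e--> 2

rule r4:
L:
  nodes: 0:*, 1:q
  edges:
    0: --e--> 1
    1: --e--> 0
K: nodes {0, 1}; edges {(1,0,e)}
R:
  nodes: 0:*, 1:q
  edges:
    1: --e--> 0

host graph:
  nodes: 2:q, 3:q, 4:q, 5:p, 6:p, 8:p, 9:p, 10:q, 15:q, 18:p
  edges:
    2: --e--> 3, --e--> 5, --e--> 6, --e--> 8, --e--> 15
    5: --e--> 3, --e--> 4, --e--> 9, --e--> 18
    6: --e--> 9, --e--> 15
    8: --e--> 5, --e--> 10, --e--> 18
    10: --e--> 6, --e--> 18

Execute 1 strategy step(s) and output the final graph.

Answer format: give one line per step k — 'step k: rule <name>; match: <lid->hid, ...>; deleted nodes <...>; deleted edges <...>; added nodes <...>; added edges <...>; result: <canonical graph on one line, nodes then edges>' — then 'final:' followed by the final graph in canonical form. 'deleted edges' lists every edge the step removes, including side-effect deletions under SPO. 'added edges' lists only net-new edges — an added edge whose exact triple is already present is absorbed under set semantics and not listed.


step 1: rule r1; match: 0->2, 1->3; deleted nodes (none); deleted edges (2,3,e); added nodes (none); added edges (3,2,e); result: nodes: 2:q, 3:q, 4:q, 5:p, 6:p, 8:p, 9:p, 10:q, 15:q, 18:p edges: (2,5,e); (2,6,e); (2,8,e); (2,15,e); (3,2,e); (5,3,e); (5,4,e); (5,9,e); (5,18,e); (6,9,e); (6,15,e); (8,5,e); (8,10,e); (8,18,e); (10,6,e); (10,18,e)
final:
nodes: 2:q, 3:q, 4:q, 5:p, 6:p, 8:p, 9:p, 10:q, 15:q, 18:p
edges: (2,5,e); (2,6,e); (2,8,e); (2,15,e); (3,2,e); (5,3,e); (5,4,e); (5,9,e); (5,18,e); (6,9,e); (6,15,e); (8,5,e); (8,10,e); (8,18,e); (10,6,e); (10,18,e)


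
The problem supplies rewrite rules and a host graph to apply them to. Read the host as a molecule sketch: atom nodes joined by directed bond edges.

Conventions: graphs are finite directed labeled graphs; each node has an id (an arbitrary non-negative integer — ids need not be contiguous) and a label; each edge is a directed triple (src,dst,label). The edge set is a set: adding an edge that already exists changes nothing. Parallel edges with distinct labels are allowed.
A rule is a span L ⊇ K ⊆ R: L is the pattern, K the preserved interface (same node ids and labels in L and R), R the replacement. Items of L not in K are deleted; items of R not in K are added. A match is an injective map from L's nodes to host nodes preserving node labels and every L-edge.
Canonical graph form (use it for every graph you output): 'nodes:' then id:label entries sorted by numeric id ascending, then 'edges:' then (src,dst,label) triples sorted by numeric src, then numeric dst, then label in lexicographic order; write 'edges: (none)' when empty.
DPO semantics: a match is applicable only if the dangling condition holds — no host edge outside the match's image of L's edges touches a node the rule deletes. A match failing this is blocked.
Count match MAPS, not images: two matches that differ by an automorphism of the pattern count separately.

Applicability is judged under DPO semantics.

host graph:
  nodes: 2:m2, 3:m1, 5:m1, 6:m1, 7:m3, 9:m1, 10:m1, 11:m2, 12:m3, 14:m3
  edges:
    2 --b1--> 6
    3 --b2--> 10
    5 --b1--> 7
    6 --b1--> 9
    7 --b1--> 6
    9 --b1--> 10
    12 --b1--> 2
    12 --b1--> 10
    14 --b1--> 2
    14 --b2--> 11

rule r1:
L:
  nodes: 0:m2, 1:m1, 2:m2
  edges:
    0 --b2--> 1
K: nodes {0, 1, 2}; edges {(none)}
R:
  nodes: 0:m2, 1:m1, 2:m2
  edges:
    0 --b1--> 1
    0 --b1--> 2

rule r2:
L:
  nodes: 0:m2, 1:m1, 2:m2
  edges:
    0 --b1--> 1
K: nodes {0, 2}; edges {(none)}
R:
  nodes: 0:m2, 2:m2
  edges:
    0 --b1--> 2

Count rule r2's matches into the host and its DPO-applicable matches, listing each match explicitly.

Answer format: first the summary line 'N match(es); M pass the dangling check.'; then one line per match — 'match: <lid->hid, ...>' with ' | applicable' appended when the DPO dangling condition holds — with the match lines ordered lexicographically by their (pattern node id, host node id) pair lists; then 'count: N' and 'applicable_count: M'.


1 match(es); 0 pass the dangling check.
match: 0->2, 1->6, 2->11
count: 1
applicable_count: 0


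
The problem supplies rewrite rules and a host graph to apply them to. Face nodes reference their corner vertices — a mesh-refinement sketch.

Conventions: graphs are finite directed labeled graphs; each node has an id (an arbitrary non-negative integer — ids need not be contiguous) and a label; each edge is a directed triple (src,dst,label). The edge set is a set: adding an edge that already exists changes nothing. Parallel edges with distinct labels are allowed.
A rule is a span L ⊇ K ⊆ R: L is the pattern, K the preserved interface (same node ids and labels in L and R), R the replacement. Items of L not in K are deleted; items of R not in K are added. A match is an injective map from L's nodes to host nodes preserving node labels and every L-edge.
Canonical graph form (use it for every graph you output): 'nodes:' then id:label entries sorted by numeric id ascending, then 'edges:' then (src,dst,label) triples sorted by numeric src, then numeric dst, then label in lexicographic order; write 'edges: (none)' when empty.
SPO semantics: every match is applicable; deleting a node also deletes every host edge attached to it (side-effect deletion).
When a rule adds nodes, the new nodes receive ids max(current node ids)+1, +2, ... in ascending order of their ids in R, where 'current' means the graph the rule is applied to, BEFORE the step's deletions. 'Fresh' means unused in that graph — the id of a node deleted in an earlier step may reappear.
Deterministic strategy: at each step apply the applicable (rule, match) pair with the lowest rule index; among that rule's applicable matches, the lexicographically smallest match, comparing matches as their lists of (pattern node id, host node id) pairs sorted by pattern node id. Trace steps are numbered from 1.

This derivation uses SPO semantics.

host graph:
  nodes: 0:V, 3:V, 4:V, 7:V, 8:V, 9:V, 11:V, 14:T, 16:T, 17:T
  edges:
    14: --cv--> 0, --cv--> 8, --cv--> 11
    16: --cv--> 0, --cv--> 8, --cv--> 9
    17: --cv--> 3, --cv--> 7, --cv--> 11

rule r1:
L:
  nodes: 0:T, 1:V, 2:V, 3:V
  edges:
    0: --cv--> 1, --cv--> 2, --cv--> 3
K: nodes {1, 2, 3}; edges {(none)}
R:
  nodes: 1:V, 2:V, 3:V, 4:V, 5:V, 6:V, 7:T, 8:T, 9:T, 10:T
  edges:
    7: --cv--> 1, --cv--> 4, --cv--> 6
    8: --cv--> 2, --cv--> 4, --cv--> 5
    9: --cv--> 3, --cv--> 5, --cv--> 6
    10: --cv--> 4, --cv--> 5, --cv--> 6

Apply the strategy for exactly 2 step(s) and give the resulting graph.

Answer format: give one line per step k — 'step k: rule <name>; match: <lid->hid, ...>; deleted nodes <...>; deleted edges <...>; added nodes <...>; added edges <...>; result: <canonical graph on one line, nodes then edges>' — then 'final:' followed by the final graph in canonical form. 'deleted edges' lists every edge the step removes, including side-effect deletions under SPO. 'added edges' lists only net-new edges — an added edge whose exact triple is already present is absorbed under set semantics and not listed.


step 1: rule r1; match: 0->14, 1->0, 2->8, 3->11; deleted nodes 14; deleted edges (14,0,cv); (14,8,cv); (14,11,cv); added nodes 18, 19, 20, 21, 22, 23, 24; added edges (21,0,cv); (21,18,cv); (21,20,cv); (22,8,cv); (22,18,cv); (22,19,cv); (23,11,cv); (23,19,cv); (23,20,cv); (24,18,cv); (24,19,cv); (24,20,cv); result: nodes: 0:V, 3:V, 4:V, 7:V, 8:V, 9:V, 11:V, 16:T, 17:T, 18:V, 19:V, 20:V, 21:T, 22:T, 23:T, 24:T edges: (16,0,cv); (16,8,cv); (16,9,cv); (17,3,cv); (17,7,cv); (17,11,cv); (21,0,cv); (21,18,cv); (21,20,cv); (22,8,cv); (22,18,cv); (22,19,cv); (23,11,cv); (23,19,cv); (23,20,cv); (24,18,cv); (24,19,cv); (24,20,cv)
step 2: rule r1; match: 0->16, 1->0, 2->8, 3->9; deleted nodes 16; deleted edges (16,0,cv); (16,8,cv); (16,9,cv); added nodes 25, 26, 27, 28, 29, 30, 31; added edges (28,0,cv); (28,25,cv); (28,27,cv); (29,8,cv); (29,25,cv); (29,26,cv); (30,9,cv); (30,26,cv); (30,27,cv); (31,25,cv); (31,26,cv); (31,27,cv); result: nodes: 0:V, 3:V, 4:V, 7:V, 8:V, 9:V, 11:V, 17:T, 18:V, 19:V, 20:V, 21:T, 22:T, 23:T, 24:T, 25:V, 26:V, 27:V, 28:T, 29:T, 30:T, 31:T edges: (17,3,cv); (17,7,cv); (17,11,cv); (21,0,cv); (21,18,cv); (21,20,cv); (22,8,cv); (22,18,cv); (22,19,cv); (23,11,cv); (23,19,cv); (23,20,cv); (24,18,cv); (24,19,cv); (24,20,cv); (28,0,cv); (28,25,cv); (28,27,cv); (29,8,cv); (29,25,cv); (29,26,cv); (30,9,cv); (30,26,cv); (30,27,cv); (31,25,cv); (31,26,cv); (31,27,cv)
final:
nodes: 0:V, 3:V, 4:V, 7:V, 8:V, 9:V, 11:V, 17:T, 18:V, 19:V, 20:V, 21:T, 22:T, 23:T, 24:T, 25:V, 26:V, 27:V, 28:T, 29:T, 30:T, 31:T
edges: (17,3,cv); (17,7,cv); (17,11,cv); (21,0,cv); (21,18,cv); (21,20,cv); (22,8,cv); (22,18,cv); (22,19,cv); (23,11,cv); (23,19,cv); (23,20,cv); (24,18,cv); (24,19,cv); (24,20,cv); (28,0,cv); (28,25,cv); (28,27,cv); (29,8,cv); (29,25,cv); (29,26,cv); (30,9,cv); (30,26,cv); (30,27,cv); (31,25,cv); (31,26,cv); (31,27,cv)


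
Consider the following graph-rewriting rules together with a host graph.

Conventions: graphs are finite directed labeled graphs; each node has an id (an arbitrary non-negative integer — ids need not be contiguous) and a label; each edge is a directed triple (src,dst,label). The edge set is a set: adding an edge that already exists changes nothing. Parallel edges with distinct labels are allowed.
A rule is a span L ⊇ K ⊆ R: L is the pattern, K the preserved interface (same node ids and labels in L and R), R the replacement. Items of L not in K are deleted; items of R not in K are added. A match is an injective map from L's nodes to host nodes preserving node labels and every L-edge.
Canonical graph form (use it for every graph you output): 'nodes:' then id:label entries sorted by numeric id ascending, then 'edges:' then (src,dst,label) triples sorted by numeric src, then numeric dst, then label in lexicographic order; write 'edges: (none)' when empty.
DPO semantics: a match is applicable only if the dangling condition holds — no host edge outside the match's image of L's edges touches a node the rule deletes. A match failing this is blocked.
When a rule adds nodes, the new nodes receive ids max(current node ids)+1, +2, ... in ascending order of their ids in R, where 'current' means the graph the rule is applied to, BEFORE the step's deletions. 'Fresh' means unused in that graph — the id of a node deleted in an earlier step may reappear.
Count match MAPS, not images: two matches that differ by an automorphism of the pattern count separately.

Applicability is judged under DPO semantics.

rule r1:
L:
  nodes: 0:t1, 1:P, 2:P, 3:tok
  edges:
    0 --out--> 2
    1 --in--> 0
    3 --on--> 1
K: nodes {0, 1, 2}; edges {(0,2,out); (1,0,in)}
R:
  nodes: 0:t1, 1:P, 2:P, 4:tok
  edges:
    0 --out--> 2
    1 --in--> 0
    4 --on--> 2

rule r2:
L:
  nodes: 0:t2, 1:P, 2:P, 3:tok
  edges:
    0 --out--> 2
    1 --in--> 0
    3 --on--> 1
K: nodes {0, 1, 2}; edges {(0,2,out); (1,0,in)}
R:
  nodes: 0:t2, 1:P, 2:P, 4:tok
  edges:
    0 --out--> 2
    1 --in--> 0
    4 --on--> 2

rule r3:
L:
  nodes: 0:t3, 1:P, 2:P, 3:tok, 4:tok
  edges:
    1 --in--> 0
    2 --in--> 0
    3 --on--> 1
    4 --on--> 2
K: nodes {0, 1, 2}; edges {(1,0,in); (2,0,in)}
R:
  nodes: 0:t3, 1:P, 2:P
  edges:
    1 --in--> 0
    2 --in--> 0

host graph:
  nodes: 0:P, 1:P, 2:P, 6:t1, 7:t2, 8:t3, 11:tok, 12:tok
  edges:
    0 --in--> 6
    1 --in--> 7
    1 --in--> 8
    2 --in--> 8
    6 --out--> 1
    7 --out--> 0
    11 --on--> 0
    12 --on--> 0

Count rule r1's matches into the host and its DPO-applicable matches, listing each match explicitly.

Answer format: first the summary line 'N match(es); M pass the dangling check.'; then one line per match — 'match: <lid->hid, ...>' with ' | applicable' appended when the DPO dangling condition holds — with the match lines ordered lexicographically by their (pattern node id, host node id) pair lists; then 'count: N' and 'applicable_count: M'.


2 match(es); 2 pass the dangling check.
match: 0->6, 1->0, 2->1, 3->11 | applicable
match: 0->6, 1->0, 2->1, 3->12 | applicable
count: 2
applicable_count: 2


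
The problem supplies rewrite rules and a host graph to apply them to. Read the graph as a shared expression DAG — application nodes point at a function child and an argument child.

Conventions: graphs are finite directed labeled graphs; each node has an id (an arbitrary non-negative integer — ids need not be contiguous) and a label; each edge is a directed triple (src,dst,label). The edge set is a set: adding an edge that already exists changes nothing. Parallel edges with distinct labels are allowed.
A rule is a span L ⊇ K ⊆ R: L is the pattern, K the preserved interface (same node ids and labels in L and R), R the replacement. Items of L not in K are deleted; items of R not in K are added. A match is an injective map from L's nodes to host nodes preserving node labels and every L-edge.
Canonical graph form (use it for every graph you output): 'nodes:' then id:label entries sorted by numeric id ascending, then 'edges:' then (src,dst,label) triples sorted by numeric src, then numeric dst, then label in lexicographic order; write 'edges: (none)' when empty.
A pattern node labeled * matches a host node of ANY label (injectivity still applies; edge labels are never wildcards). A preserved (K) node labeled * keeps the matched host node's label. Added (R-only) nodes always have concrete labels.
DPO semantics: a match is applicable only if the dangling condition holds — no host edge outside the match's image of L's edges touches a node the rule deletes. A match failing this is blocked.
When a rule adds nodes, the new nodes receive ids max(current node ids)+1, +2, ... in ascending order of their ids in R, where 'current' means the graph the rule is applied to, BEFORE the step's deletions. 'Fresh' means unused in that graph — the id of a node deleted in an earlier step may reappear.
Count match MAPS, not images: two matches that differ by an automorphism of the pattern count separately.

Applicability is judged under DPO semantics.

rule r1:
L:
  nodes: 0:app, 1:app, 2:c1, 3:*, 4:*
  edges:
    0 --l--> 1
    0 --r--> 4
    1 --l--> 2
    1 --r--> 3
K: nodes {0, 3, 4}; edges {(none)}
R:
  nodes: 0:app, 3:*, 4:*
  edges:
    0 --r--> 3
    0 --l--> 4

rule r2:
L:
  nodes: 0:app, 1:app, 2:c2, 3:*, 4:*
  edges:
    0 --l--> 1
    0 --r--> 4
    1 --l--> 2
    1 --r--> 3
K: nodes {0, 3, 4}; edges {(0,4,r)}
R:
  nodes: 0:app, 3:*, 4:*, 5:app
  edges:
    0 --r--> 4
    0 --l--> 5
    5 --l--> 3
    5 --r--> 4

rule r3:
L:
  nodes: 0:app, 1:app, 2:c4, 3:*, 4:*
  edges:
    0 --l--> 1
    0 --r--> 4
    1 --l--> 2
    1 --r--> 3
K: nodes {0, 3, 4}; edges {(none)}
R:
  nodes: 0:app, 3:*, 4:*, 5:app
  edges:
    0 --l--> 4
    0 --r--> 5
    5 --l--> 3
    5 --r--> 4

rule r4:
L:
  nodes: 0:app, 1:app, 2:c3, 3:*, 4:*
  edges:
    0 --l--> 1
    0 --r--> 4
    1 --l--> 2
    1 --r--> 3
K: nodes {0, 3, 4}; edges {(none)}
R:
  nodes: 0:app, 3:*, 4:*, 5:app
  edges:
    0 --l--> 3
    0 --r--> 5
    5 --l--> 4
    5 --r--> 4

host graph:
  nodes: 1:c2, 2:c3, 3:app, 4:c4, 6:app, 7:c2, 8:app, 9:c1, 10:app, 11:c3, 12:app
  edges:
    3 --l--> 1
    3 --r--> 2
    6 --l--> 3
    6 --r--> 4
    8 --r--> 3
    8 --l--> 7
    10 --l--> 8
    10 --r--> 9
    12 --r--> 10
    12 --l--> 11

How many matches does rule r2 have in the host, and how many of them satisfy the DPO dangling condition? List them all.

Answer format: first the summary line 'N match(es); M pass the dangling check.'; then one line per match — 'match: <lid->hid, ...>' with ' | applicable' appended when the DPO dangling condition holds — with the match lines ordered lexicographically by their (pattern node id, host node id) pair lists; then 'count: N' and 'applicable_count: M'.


2 match(es); 1 pass the dangling check.
match: 0->6, 1->3, 2->1, 3->2, 4->4
match: 0->10, 1->8, 2->7, 3->3, 4->9 | applicable
count: 2
applicable_count: 1


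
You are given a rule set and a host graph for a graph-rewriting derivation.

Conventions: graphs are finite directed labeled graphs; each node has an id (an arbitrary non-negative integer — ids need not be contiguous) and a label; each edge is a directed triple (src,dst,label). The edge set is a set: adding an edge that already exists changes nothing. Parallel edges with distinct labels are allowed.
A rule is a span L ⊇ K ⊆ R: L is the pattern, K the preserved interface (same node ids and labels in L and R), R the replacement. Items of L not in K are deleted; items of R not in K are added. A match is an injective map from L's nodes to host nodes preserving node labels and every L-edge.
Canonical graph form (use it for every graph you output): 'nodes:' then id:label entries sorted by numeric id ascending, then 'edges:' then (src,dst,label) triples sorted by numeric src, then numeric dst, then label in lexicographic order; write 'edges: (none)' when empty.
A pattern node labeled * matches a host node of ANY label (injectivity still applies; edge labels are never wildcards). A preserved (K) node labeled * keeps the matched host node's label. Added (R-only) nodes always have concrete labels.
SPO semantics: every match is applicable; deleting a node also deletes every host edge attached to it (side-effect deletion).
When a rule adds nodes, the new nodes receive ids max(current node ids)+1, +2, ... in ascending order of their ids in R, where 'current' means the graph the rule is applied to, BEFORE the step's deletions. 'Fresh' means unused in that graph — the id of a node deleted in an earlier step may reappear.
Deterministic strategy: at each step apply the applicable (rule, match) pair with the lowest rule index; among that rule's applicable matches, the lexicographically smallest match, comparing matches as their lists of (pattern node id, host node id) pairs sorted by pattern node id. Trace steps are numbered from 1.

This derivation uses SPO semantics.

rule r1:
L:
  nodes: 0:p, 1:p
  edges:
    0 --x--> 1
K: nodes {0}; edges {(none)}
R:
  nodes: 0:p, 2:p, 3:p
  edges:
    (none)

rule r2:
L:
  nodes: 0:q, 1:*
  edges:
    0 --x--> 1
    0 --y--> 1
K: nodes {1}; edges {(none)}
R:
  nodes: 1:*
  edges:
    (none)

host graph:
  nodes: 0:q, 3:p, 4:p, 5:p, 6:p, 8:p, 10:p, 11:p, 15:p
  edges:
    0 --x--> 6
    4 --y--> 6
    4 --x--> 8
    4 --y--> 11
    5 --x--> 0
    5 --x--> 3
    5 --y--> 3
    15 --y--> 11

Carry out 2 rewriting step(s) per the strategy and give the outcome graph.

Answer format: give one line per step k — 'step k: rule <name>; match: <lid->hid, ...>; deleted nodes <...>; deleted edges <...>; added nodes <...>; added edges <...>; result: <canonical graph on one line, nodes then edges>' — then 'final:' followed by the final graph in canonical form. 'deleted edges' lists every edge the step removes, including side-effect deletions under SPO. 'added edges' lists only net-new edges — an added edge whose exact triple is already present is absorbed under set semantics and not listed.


step 1: rule r1; match: 0->4, 1->8; deleted nodes 8; deleted edges (4,8,x); added nodes 16, 17; added edges (none); result: nodes: 0:q, 3:p, 4:p, 5:p, 6:p, 10:p, 11:p, 15:p, 16:p, 17:p edges: (0,6,x); (4,6,y); (4,11,y); (5,0,x); (5,3,x); (5,3,y); (15,11,y)
step 2: rule r1; match: 0->5, 1->3; deleted nodes 3; deleted edges (5,3,x); (5,3,y); added nodes 18, 19; added edges (none); result: nodes: 0:q, 4:p, 5:p, 6:p, 10:p, 11:p, 15:p, 16:p, 17:p, 18:p, 19:p edges: (0,6,x); (4,6,y); (4,11,y); (5,0,x); (15,11,y)
final:
nodes: 0:q, 4:p, 5:p, 6:p, 10:p, 11:p, 15:p, 16:p, 17:p, 18:p, 19:p
edges: (0,6,x); (4,6,y); (4,11,y); (5,0,x); (15,11,y)


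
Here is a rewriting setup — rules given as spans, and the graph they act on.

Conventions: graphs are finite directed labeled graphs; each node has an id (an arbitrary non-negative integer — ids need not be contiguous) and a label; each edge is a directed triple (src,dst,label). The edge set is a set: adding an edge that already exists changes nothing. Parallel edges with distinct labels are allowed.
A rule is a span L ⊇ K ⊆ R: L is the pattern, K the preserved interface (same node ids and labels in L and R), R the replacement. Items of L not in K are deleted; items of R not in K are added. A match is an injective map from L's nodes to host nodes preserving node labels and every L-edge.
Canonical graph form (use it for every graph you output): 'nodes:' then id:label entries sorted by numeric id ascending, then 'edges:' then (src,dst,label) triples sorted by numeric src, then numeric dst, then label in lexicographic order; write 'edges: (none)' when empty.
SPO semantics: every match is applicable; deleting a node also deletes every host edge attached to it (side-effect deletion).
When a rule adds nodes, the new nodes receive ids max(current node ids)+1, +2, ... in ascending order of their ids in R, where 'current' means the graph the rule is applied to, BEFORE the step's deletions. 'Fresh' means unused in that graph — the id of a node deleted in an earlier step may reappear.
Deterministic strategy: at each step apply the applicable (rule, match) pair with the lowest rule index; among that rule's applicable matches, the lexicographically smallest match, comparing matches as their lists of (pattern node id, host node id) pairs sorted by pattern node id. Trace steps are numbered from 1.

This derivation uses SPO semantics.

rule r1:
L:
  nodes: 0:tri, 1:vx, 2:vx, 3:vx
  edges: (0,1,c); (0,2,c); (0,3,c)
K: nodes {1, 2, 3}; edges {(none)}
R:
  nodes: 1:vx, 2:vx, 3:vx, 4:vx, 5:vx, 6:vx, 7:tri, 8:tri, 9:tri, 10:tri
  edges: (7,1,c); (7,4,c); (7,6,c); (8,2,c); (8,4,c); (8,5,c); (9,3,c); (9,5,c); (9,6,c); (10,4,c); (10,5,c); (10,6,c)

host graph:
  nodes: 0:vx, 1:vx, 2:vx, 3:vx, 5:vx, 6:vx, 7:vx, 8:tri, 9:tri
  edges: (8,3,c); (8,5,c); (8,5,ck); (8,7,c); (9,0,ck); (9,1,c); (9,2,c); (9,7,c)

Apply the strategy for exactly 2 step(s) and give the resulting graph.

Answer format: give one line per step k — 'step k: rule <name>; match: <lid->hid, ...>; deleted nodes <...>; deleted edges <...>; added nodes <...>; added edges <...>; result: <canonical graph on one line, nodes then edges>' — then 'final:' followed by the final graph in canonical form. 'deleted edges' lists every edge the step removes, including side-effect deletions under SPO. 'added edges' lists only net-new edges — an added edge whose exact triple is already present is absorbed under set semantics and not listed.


step 1: rule r1; match: 0->8, 1->3, 2->5, 3->7; deleted nodes 8; deleted edges (8,3,c); (8,5,c); (8,5,ck); (8,7,c); added nodes 10, 11, 12, 13, 14, 15, 16; added edges (13,3,c); (13,10,c); (13,12,c); (14,5,c); (14,10,c); (14,11,c); (15,7,c); (15,11,c); (15,12,c); (16,10,c); (16,11,c); (16,12,c); result: nodes: 0:vx, 1:vx, 2:vx, 3:vx, 5:vx, 6:vx, 7:vx, 9:tri, 10:vx, 11:vx, 12:vx, 13:tri, 14:tri, 15:tri, 16:tri edges: (9,0,ck); (9,1,c); (9,2,c); (9,7,c); (13,3,c); (13,10,c); (13,12,c); (14,5,c); (14,10,c); (14,11,c); (15,7,c); (15,11,c); (15,12,c); (16,10,c); (16,11,c); (16,12,c)
step 2: rule r1; match: 0->9, 1->1, 2->2, 3->7; deleted nodes 9; deleted edges (9,0,ck); (9,1,c); (9,2,c); (9,7,c); added nodes 17, 18, 19, 20, 21, 22, 23; added edges (20,1,c); (20,17,c); (20,19,c); (21,2,c); (21,17,c); (21,18,c); (22,7,c); (22,18,c); (22,19,c); (23,17,c); (23,18,c); (23,19,c); result: nodes: 0:vx, 1:vx, 2:vx, 3:vx, 5:vx, 6:vx, 7:vx, 10:vx, 11:vx, 12:vx, 13:tri, 14:tri, 15:tri, 16:tri, 17:vx, 18:vx, 19:vx, 20:tri, 21:tri, 22:tri, 23:tri edges: (13,3,c); (13,10,c); (13,12,c); (14,5,c); (14,10,c); (14,11,c); (15,7,c); (15,11,c); (15,12,c); (16,10,c); (16,11,c); (16,12,c); (20,1,c); (20,17,c); (20,19,c); (21,2,c); (21,17,c); (21,18,c); (22,7,c); (22,18,c); (22,19,c); (23,17,c); (23,18,c); (23,19,c)
final:
nodes: 0:vx, 1:vx, 2:vx, 3:vx, 5:vx, 6:vx, 7:vx, 10:vx, 11:vx, 12:vx, 13:tri, 14:tri, 15:tri, 16:tri, 17:vx, 18:vx, 19:vx, 20:tri, 21:tri, 22:tri, 23:tri
edges: (13,3,c); (13,10,c); (13,12,c); (14,5,c); (14,10,c); (14,11,c); (15,7,c); (15,11,c); (15,12,c); (16,10,c); (16,11,c); (16,12,c); (20,1,c); (20,17,c); (20,19,c); (21,2,c); (21,17,c); (21,18,c); (22,7,c); (22,18,c); (22,19,c); (23,17,c); (23,18,c); (23,19,c)


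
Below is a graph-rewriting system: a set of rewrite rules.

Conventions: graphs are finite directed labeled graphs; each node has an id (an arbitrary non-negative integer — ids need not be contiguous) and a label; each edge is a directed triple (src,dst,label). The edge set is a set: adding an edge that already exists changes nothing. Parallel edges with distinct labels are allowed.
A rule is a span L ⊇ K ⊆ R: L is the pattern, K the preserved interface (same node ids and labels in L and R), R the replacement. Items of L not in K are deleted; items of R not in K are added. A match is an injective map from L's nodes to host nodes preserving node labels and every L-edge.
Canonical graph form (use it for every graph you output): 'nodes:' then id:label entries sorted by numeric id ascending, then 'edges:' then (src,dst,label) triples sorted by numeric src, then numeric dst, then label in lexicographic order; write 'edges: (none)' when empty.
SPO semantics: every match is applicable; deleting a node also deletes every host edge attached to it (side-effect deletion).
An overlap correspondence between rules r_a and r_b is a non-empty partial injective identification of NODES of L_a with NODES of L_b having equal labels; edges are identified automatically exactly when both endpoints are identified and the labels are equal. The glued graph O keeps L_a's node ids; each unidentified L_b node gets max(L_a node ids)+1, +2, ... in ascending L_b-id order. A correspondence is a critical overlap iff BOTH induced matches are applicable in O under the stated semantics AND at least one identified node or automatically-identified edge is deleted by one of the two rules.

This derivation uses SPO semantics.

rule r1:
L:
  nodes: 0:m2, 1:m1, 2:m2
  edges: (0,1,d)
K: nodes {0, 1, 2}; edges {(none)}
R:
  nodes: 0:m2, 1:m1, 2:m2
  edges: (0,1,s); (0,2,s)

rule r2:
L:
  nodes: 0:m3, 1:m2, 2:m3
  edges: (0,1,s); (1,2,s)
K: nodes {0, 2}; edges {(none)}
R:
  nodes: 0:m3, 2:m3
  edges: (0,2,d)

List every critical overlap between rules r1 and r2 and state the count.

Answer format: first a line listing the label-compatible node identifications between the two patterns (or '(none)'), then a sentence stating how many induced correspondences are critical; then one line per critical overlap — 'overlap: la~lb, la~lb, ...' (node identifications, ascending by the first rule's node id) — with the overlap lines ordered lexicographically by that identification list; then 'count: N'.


label-compatible node identifications between L(r1) and L(r2): 0~1, 2~1
2 of the induced correspondences are critical overlaps of r1 and r2.
overlap: 0~1
overlap: 2~1
count: 2
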